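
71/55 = 71/55= 1.29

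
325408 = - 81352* (-4) 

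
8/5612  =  2/1403 = 0.00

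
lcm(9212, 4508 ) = 211876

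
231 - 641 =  - 410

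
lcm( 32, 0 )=0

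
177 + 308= 485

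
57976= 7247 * 8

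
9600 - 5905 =3695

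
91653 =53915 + 37738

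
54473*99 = 5392827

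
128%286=128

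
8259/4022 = 2 + 215/4022 = 2.05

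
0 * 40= 0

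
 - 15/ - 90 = 1/6=0.17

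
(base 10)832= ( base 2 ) 1101000000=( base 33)P7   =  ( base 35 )nr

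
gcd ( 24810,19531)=1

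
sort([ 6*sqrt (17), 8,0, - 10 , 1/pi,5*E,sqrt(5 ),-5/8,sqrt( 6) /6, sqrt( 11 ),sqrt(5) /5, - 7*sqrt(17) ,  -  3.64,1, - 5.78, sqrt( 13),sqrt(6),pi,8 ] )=[ - 7*sqrt( 17),-10, - 5.78 ,-3.64, - 5/8,0, 1/pi, sqrt (6)/6, sqrt ( 5 ) /5, 1,sqrt( 5 ),sqrt( 6), pi, sqrt( 11 ),sqrt(13 ),8,  8,5*E, 6*sqrt(17) ] 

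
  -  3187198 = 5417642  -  8604840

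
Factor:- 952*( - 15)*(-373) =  - 2^3*3^1*5^1 * 7^1*17^1*373^1 = -  5326440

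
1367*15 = 20505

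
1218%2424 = 1218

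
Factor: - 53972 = -2^2*103^1*131^1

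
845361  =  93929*9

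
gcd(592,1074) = 2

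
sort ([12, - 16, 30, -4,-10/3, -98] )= [ - 98  , - 16, - 4, - 10/3,12,  30 ]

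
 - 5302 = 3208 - 8510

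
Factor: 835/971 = 5^1*167^1*971^( - 1 )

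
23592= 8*2949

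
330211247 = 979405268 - 649194021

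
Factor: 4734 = 2^1*3^2*263^1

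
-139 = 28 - 167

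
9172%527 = 213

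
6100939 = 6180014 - 79075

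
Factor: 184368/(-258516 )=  - 92/129 = -2^2*3^(  -  1 )*23^1 * 43^ (-1 )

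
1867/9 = 1867/9  =  207.44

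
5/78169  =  5/78169 = 0.00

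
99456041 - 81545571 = 17910470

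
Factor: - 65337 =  - 3^1*29^1*751^1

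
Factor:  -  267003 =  - 3^3 * 11^1 * 29^1 * 31^1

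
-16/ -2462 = 8/1231 = 0.01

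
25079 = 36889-11810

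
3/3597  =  1/1199 = 0.00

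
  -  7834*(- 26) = 203684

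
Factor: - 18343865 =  - 5^1*47^1*78059^1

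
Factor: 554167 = 554167^1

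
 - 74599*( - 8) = 596792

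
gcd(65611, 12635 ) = 7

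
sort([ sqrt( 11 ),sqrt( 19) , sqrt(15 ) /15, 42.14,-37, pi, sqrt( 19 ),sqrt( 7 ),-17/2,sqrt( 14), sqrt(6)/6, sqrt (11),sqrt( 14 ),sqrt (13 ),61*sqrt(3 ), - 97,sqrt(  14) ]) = [-97, - 37, - 17/2 , sqrt(15)/15,sqrt (6 ) /6,sqrt ( 7 ),pi,sqrt( 11 ),sqrt(11 ),  sqrt( 13 ),  sqrt( 14),sqrt (14),sqrt (14),  sqrt(19 ), sqrt( 19),42.14,61*sqrt( 3 )]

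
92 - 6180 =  - 6088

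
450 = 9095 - 8645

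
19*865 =16435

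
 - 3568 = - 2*1784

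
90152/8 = 11269  =  11269.00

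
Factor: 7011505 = 5^1 * 1402301^1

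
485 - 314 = 171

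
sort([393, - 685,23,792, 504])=[ - 685,  23, 393 , 504,792] 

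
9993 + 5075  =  15068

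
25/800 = 1/32 = 0.03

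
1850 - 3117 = -1267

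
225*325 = 73125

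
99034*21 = 2079714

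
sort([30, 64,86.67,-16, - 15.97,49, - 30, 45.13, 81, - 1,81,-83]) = [ -83, - 30, - 16,-15.97, - 1, 30, 45.13, 49,64,81, 81, 86.67 ] 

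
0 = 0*38346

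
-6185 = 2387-8572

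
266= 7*38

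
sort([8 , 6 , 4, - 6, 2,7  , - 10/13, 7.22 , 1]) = [ - 6, - 10/13,1,2,4,  6,7 , 7.22,8] 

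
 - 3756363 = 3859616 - 7615979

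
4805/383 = 12+209/383  =  12.55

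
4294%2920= 1374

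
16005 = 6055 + 9950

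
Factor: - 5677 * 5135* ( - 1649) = 5^1*7^1 * 13^1*17^1*79^1*97^1 * 811^1 = 48070650355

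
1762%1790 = 1762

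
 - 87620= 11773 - 99393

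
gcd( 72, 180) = 36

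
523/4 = 130 + 3/4 = 130.75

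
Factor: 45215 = 5^1*9043^1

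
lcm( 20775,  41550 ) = 41550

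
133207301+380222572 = 513429873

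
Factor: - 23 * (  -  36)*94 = 2^3*3^2*23^1*47^1 =77832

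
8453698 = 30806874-22353176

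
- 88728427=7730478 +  -96458905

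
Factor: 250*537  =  2^1 * 3^1*5^3 *179^1 = 134250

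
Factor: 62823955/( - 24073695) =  - 12564791/4814739 = -3^(- 2)*534971^( -1)*12564791^1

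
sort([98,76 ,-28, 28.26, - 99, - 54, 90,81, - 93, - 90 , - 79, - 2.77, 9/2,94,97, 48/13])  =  [ - 99 , - 93, - 90, - 79,-54, - 28, - 2.77,48/13,9/2, 28.26, 76, 81,  90,94 , 97, 98 ]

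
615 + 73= 688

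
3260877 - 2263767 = 997110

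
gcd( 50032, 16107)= 59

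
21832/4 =5458 = 5458.00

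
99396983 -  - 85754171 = 185151154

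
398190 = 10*39819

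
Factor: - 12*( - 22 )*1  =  264  =  2^3*3^1*11^1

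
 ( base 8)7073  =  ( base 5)104033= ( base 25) 5ki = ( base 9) 4887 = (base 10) 3643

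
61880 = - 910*( -68)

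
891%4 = 3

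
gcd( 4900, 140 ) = 140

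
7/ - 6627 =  - 7/6627 = - 0.00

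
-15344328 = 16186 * ( - 948)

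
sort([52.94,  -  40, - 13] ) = [ - 40, - 13, 52.94 ]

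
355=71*5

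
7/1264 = 7/1264  =  0.01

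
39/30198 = 13/10066= 0.00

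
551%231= 89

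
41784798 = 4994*8367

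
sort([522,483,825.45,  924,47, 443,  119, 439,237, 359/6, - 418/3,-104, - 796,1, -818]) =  [  -  818,  -  796,-418/3, - 104,1,47,359/6, 119,237,439,443,483,522, 825.45,924]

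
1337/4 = 1337/4 =334.25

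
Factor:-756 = -2^2  *3^3*7^1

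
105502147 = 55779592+49722555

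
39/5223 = 13/1741 = 0.01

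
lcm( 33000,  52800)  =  264000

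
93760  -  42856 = 50904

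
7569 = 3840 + 3729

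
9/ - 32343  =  - 1  +  10778/10781=- 0.00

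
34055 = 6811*5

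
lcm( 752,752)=752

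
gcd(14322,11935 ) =2387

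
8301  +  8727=17028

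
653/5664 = 653/5664 = 0.12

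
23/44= 23/44 = 0.52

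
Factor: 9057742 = 2^1*1367^1*3313^1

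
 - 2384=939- 3323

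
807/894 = 269/298 =0.90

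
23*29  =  667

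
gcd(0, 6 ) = 6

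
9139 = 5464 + 3675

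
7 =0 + 7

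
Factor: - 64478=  - 2^1*103^1*313^1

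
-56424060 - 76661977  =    -  133086037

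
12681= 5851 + 6830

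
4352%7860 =4352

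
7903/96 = 82 + 31/96= 82.32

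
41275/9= 4586 + 1/9 = 4586.11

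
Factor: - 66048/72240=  -32/35=- 2^5 * 5^( - 1)*7^(-1) 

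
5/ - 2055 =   -  1/411= -0.00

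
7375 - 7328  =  47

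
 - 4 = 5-9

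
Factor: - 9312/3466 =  - 2^4 * 3^1*97^1 * 1733^( - 1)= - 4656/1733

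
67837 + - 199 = 67638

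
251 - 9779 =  - 9528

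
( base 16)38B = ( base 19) 29E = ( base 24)1DJ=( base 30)107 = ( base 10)907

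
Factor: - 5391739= - 191^1 * 28229^1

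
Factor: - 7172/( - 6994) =2^1*11^1*13^( - 1) * 163^1*269^( - 1 ) = 3586/3497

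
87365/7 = 12480 + 5/7 = 12480.71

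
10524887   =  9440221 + 1084666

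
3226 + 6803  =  10029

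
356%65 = 31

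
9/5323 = 9/5323 = 0.00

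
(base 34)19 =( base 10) 43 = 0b101011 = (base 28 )1F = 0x2b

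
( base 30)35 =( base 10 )95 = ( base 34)2R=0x5f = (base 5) 340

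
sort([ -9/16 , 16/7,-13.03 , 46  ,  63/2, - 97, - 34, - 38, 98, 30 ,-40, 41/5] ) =[- 97, - 40, - 38,-34,  -  13.03, - 9/16, 16/7, 41/5,30, 63/2, 46,  98]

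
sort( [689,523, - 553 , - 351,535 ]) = [ - 553, - 351, 523, 535, 689 ]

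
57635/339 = 57635/339= 170.01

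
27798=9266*3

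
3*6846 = 20538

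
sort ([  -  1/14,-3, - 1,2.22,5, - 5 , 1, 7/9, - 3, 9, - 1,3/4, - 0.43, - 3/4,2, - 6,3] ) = [ - 6, - 5 , - 3, - 3, - 1, - 1, - 3/4, - 0.43,- 1/14,3/4, 7/9, 1, 2,2.22,3, 5,9 ]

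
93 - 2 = 91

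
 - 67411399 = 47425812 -114837211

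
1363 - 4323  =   - 2960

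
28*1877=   52556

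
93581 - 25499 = 68082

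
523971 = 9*58219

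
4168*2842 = 11845456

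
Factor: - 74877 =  - 3^1*11^1*2269^1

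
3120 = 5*624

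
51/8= 51/8 = 6.38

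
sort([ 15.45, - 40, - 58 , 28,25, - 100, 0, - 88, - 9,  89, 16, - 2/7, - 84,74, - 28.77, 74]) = [ - 100, - 88, - 84, - 58,  -  40,-28.77, - 9, - 2/7,0, 15.45,16, 25,  28,74,74,89]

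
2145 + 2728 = 4873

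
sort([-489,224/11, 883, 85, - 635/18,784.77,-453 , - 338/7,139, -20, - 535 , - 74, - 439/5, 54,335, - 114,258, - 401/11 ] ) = [-535, - 489, - 453, - 114, - 439/5,  -  74,  -  338/7, - 401/11, - 635/18,- 20,224/11,54, 85, 139,258,335,784.77, 883 ]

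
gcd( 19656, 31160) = 8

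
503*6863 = 3452089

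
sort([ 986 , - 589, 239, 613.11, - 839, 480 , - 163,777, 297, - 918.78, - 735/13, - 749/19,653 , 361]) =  [ - 918.78, - 839, - 589, - 163 , - 735/13, - 749/19, 239,  297, 361,480,613.11,653, 777,  986]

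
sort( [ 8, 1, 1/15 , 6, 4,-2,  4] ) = [ - 2, 1/15,1, 4,4,6,8] 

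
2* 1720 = 3440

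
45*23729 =1067805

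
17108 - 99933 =  -  82825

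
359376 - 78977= 280399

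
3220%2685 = 535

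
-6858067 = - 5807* 1181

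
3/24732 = 1/8244 = 0.00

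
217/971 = 217/971 = 0.22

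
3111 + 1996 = 5107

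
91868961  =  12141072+79727889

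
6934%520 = 174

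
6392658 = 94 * 68007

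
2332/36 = 583/9 = 64.78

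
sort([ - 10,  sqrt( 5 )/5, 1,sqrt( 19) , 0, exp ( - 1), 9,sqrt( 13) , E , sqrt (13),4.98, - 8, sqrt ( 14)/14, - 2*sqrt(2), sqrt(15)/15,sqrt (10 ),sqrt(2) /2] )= [ - 10, - 8,  -  2*sqrt ( 2),0, sqrt(15)/15, sqrt(14)/14, exp( -1) , sqrt( 5)/5,  sqrt( 2)/2, 1,E,sqrt(10),sqrt( 13),sqrt( 13), sqrt( 19),4.98,9] 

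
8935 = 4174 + 4761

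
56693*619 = 35092967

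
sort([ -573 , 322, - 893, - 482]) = [-893, - 573, - 482,322] 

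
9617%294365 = 9617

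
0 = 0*93820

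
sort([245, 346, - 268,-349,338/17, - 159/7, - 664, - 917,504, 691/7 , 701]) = [ - 917, - 664, - 349, - 268, - 159/7 , 338/17,691/7,245,346, 504,701 ] 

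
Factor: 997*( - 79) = - 78763  =  - 79^1*997^1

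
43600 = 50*872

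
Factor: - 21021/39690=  - 2^( - 1)*3^ ( -3) * 5^( - 1)*11^1*13^1 = - 143/270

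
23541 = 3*7847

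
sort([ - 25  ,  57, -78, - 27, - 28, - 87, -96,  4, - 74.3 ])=[-96, - 87, - 78 , - 74.3,  -  28, - 27, - 25,  4,57 ] 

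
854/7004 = 427/3502= 0.12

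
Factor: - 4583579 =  - 7^1*11^1*13^1*19^1* 241^1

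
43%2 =1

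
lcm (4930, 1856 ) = 157760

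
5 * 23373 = 116865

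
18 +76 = 94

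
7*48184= 337288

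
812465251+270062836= 1082528087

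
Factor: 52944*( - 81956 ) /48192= -7^1 * 251^(-1) * 1103^1*2927^1 =-22599367/251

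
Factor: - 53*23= - 1219=-  23^1*53^1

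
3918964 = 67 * 58492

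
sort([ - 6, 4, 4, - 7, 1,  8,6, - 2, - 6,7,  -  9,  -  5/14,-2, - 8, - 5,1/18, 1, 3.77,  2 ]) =[ - 9, - 8, - 7,  -  6, - 6, - 5 ,-2,- 2 ,  -  5/14 , 1/18 , 1,  1,  2,3.77,  4 , 4,  6, 7,8 ]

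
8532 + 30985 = 39517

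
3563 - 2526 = 1037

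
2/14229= 2/14229=0.00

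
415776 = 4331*96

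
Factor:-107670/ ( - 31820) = 291/86=2^( - 1 ) * 3^1*43^( - 1)*97^1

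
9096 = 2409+6687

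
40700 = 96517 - 55817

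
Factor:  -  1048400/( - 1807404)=2^2*3^ (- 1) * 5^2*2621^1*150617^( - 1 ) = 262100/451851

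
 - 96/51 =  - 2 + 2/17 = - 1.88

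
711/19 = 37 + 8/19 = 37.42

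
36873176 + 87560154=124433330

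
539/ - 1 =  - 539 + 0/1 = -539.00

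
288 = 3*96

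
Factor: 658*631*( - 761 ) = - 2^1*7^1*47^1*631^1*761^1=- 315965678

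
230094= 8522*27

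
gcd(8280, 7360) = 920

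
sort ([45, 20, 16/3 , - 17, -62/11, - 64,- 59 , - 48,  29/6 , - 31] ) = [  -  64,  -  59, -48, - 31, - 17, - 62/11, 29/6 , 16/3, 20,45]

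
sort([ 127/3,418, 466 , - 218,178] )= [ - 218,  127/3, 178,418 , 466] 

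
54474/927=58  +  236/309 = 58.76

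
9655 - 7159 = 2496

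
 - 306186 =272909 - 579095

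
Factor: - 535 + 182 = - 353 = -353^1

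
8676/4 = 2169 = 2169.00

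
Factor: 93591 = 3^2*10399^1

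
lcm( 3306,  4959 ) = 9918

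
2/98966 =1/49483 = 0.00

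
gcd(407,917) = 1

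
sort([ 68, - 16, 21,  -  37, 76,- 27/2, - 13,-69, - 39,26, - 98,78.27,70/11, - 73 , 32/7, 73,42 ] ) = [ - 98, - 73, - 69, - 39, - 37, - 16 , - 27/2, - 13,32/7,  70/11, 21,26,42,68,73,76,78.27]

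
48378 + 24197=72575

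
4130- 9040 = - 4910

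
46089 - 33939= 12150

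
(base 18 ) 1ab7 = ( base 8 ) 22075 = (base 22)J3F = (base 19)16d5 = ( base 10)9277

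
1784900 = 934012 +850888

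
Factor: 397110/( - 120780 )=-2^( -1)*3^ (-1) *7^1*11^( - 1)*31^1 = -217/66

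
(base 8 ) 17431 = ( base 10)7961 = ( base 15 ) 255b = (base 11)5a88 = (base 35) 6HG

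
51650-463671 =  - 412021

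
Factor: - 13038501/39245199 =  - 23^( - 1 )*421^(-1)*3217^1= -  3217/9683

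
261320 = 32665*8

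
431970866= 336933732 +95037134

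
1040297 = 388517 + 651780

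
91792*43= 3947056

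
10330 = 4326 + 6004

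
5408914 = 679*7966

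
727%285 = 157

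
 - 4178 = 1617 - 5795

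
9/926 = 9/926= 0.01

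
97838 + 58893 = 156731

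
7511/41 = 7511/41 = 183.20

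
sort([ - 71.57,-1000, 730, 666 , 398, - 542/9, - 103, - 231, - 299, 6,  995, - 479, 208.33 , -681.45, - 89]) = [ - 1000, - 681.45, - 479,-299, - 231 , - 103,- 89, - 71.57, - 542/9,6,208.33, 398, 666,730, 995]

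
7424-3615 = 3809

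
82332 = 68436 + 13896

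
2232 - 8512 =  - 6280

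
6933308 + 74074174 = 81007482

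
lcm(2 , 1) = 2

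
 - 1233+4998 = 3765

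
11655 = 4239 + 7416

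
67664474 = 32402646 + 35261828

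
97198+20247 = 117445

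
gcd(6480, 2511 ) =81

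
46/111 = 46/111 = 0.41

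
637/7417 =637/7417= 0.09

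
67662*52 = 3518424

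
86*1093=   93998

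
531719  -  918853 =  - 387134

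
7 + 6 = 13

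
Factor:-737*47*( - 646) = 2^1*11^1 * 17^1*19^1 * 47^1*67^1 = 22376794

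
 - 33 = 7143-7176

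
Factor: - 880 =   -  2^4*5^1*11^1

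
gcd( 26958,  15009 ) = 3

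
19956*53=1057668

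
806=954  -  148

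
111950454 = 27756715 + 84193739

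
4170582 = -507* (- 8226 ) 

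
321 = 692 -371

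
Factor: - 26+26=0=0^1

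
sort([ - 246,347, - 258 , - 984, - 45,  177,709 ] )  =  [ - 984, - 258,  -  246 , - 45,177, 347, 709]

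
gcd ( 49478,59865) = 13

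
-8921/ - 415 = 8921/415 = 21.50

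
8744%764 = 340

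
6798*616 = 4187568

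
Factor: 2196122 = 2^1 * 47^1*61^1 *383^1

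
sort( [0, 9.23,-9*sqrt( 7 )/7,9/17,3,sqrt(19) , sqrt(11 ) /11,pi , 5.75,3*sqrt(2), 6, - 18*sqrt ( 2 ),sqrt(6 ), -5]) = [ - 18*sqrt( 2 ), - 5, - 9*sqrt( 7)/7,0 , sqrt( 11)/11,9/17,sqrt(6),3, pi , 3*sqrt(2) , sqrt(19),5.75, 6,9.23 ]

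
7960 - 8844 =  - 884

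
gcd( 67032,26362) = 98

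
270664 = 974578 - 703914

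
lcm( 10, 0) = 0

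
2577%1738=839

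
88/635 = 88/635 = 0.14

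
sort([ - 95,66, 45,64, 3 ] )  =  [ - 95, 3, 45,64, 66] 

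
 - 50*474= - 23700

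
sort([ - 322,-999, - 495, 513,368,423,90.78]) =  [-999,-495,-322, 90.78,368,423,513 ]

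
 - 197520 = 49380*( - 4) 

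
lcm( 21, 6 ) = 42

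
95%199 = 95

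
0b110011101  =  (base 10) 413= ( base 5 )3123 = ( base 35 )BS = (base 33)CH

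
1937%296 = 161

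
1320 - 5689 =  - 4369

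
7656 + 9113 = 16769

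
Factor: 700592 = 2^4*43787^1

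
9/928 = 9/928  =  0.01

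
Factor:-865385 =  - 5^1 * 17^1* 10181^1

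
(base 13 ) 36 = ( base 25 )1K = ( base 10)45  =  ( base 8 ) 55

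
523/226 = 523/226 = 2.31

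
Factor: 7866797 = 97^1*81101^1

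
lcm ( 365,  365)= 365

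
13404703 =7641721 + 5762982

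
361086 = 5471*66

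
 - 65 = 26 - 91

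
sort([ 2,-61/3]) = [-61/3, 2] 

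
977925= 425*2301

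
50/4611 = 50/4611 = 0.01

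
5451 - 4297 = 1154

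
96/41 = 96/41 = 2.34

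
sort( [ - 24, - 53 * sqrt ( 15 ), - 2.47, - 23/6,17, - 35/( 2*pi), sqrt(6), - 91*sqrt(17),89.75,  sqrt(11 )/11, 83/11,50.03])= [ - 91*sqrt(17 ),  -  53*sqrt(15 ), -24,-35/(2*pi), - 23/6, - 2.47, sqrt(11) /11 , sqrt( 6 ),83/11,17,50.03,89.75 ] 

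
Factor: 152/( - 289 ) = -2^3*17^(-2)*19^1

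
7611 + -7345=266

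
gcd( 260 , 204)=4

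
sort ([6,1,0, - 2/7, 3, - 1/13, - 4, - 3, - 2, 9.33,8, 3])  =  [ - 4,-3 , - 2, - 2/7, - 1/13 , 0, 1, 3 , 3,6,  8, 9.33]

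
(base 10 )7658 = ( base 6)55242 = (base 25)C68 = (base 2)1110111101010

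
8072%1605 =47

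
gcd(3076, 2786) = 2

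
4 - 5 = - 1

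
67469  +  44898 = 112367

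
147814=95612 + 52202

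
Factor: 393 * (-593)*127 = -3^1 * 127^1*131^1*593^1 = - 29597223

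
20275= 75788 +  - 55513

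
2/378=1/189 = 0.01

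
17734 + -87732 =-69998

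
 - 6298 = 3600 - 9898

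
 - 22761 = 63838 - 86599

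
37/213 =37/213 =0.17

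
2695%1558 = 1137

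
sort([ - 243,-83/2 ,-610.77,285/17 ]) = [ - 610.77, - 243, - 83/2,285/17]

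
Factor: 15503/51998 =2^(- 1)* 37^1*419^1*  25999^(  -  1)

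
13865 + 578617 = 592482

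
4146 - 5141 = - 995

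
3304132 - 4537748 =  - 1233616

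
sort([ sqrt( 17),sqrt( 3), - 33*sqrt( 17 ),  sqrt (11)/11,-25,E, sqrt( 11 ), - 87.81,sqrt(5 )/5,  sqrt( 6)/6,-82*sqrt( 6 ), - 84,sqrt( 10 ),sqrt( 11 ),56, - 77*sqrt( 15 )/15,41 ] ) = [ - 82*sqrt( 6 ), - 33 * sqrt(17 ), - 87.81,  -  84,- 25, - 77*sqrt(15 )/15  ,  sqrt( 11) /11, sqrt( 6 ) /6 , sqrt(5)/5,sqrt( 3 ),E,  sqrt ( 10), sqrt( 11 ), sqrt(11),sqrt( 17),41,56 ]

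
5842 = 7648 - 1806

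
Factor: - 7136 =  - 2^5*223^1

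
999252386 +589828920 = 1589081306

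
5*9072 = 45360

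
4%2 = 0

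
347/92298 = 347/92298 = 0.00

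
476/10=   47 + 3/5 = 47.60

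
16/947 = 16/947 = 0.02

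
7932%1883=400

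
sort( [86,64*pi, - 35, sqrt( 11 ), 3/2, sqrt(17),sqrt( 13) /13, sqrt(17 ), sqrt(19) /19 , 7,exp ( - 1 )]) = [ - 35,sqrt(19 ) /19, sqrt( 13 )/13,exp( - 1 ), 3/2,sqrt( 11 ),  sqrt(17),  sqrt(17 ), 7 , 86,64* pi] 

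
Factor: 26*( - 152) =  - 2^4*13^1*19^1 = - 3952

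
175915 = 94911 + 81004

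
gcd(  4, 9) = 1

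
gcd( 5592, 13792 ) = 8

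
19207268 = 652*29459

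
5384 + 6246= 11630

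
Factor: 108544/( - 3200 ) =-848/25 = - 2^4* 5^( - 2 ) * 53^1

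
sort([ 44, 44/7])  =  [44/7, 44] 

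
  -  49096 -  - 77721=28625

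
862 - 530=332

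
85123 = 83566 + 1557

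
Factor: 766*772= 2^3*193^1*383^1 = 591352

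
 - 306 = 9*( - 34) 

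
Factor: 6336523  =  23^1*43^2*149^1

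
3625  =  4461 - 836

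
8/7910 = 4/3955 = 0.00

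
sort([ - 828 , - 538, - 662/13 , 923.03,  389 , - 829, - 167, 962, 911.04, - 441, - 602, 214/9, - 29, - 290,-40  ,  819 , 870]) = [-829, - 828, - 602, - 538, - 441,  -  290, - 167, - 662/13, - 40, - 29, 214/9,  389,819,870,  911.04 , 923.03, 962]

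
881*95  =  83695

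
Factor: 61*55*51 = 3^1*5^1*11^1 *17^1*61^1 = 171105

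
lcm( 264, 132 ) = 264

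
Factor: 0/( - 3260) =0^1 = 0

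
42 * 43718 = 1836156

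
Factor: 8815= 5^1 * 41^1*43^1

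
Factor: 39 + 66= 3^1 * 5^1 * 7^1 = 105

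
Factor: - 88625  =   - 5^3 * 709^1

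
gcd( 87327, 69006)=93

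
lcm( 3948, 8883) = 35532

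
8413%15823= 8413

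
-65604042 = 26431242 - 92035284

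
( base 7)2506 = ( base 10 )937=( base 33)SD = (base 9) 1251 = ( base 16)3a9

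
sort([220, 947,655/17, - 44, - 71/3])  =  [ - 44, - 71/3,655/17, 220,947]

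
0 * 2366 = 0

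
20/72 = 5/18 = 0.28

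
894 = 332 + 562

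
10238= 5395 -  - 4843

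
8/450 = 4/225 = 0.02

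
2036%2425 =2036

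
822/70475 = 822/70475= 0.01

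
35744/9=35744/9=3971.56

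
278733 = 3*92911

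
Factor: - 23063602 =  - 2^1*11531801^1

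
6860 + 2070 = 8930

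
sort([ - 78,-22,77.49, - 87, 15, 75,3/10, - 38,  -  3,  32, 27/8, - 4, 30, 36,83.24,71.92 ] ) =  [ - 87, - 78,-38, - 22, - 4, - 3,3/10,27/8,15, 30, 32, 36, 71.92,75, 77.49 , 83.24 ] 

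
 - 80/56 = -2 + 4/7 = -1.43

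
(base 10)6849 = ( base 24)bl9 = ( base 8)15301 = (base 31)73T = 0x1AC1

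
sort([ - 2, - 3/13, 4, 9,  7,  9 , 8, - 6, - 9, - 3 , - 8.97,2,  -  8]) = [- 9,- 8.97, - 8,-6, - 3, - 2, - 3/13,2,  4,7,8,9, 9] 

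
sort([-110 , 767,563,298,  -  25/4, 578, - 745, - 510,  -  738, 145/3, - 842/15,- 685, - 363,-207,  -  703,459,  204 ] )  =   [- 745, - 738, - 703,  -  685, - 510, - 363, - 207, - 110, - 842/15,- 25/4,145/3,204, 298,459,563,578,767]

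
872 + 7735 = 8607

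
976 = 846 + 130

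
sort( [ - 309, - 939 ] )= [ - 939, - 309 ]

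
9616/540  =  2404/135 = 17.81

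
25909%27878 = 25909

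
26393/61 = 432+41/61  =  432.67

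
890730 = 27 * 32990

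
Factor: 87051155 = 5^1*17410231^1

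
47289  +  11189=58478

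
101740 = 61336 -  - 40404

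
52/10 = 5+1/5 = 5.20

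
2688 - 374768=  - 372080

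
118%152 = 118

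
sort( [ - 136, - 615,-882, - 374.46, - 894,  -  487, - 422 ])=[-894,- 882, - 615,-487, - 422 ,-374.46,- 136]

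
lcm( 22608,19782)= 158256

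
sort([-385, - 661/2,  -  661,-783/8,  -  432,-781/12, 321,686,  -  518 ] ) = [ - 661,  -  518, -432, - 385,-661/2, - 783/8 ,- 781/12, 321, 686]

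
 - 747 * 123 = - 91881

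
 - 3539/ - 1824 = 1 + 1715/1824 = 1.94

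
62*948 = 58776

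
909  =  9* 101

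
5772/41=140 + 32/41 = 140.78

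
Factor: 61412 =2^2*13^1*1181^1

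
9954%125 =79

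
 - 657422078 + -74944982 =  - 732367060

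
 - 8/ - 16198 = 4/8099 = 0.00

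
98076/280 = 24519/70 = 350.27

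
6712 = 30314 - 23602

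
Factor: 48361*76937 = 7^1*29^1*137^1*353^1*379^1 = 3720750257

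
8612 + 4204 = 12816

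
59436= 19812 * 3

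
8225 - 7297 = 928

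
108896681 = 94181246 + 14715435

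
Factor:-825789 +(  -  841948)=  - 317^1*5261^1 = -1667737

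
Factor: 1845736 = 2^3*19^1 * 12143^1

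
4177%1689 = 799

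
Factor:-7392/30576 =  - 2^1*7^ ( - 1)*11^1*13^( - 1 )= - 22/91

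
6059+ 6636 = 12695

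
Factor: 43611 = 3^1*14537^1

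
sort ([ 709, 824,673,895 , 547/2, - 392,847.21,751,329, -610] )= [ - 610, - 392,547/2,329  ,  673,709,  751,824, 847.21,895]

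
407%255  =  152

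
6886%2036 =778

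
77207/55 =1403 +42/55= 1403.76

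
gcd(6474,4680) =78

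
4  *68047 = 272188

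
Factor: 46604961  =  3^2*13^3*2357^1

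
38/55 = 38/55 = 0.69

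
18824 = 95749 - 76925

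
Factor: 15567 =3^1 *5189^1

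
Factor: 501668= 2^2 * 167^1*751^1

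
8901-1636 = 7265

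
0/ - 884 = 0/1 = - 0.00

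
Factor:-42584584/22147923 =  - 6083512/3163989 =-2^3*3^( - 1 ) * 17^( - 1)*307^1*2477^1*62039^(-1) 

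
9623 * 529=5090567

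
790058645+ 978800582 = 1768859227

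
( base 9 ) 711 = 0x241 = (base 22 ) 145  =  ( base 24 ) 101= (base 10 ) 577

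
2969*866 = 2571154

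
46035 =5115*9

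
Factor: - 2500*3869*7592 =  - 73433620000 =- 2^5*5^4* 13^1*53^1* 73^2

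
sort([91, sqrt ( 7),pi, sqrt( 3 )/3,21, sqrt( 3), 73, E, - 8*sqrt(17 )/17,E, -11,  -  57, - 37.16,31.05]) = [-57, - 37.16, - 11, - 8*sqrt( 17) /17,sqrt( 3)/3,  sqrt(3) , sqrt(7),E,E, pi , 21, 31.05,73, 91]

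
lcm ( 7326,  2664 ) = 29304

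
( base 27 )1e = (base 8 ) 51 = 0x29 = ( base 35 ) 16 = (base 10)41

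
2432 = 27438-25006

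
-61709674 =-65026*949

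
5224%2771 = 2453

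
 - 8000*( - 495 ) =3960000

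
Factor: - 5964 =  - 2^2 * 3^1*7^1 * 71^1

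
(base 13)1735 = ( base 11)2633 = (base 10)3424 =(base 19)994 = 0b110101100000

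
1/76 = 1/76 = 0.01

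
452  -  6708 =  - 6256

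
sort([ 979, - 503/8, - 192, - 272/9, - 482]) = [  -  482, - 192, - 503/8,-272/9, 979 ] 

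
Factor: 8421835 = 5^1*773^1*2179^1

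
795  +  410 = 1205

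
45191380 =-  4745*( - 9524 ) 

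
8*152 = 1216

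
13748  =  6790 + 6958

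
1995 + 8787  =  10782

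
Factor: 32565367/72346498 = 365903/812882= 2^ (  -  1)*7^( - 1)*31^( - 1)*1873^( - 1 )*365903^1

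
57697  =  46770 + 10927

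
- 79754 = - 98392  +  18638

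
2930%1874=1056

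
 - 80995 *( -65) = 5264675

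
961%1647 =961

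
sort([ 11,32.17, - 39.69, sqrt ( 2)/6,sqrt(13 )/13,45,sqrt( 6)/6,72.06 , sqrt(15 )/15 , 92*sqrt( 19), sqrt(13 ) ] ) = [ - 39.69, sqrt(2)/6,sqrt (15 ) /15,sqrt( 13)/13,sqrt (6)/6, sqrt(13) , 11,32.17, 45, 72.06, 92*sqrt ( 19) ] 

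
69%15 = 9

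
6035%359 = 291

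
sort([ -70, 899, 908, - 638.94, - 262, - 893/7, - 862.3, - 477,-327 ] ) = [ - 862.3, - 638.94, - 477,  -  327, - 262,  -  893/7, -70, 899, 908 ] 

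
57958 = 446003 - 388045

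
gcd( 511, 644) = 7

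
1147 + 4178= 5325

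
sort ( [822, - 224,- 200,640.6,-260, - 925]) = [  -  925,-260,  -  224, - 200,  640.6,822]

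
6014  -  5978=36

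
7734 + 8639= 16373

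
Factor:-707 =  -7^1*101^1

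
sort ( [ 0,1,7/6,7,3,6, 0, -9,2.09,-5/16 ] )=[ - 9,  -  5/16, 0, 0,1,  7/6 , 2.09,3, 6,7] 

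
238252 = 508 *469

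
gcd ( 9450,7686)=126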